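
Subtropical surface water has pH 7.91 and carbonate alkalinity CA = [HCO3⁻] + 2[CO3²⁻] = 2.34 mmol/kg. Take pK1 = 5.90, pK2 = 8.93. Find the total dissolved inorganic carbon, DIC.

DIC = 2.17 mmol/kg

CA = [HCO3⁻] + 2[CO3²⁻] = (α₁ + 2α₂)·DIC
At pH 7.91: [H⁺]/K1 = 10^-2.01 = 0.0097724, K2/[H⁺] = 10^-1.02 = 0.095499
α₁ = 1/(1 + 0.0097724 + 0.095499) = 1/1.1053 = 0.9048; α₂ = α₁·K2/[H⁺] = 0.08640
α₁ + 2α₂ = 1.0776
DIC = CA / (α₁ + 2α₂) = 2.34 / 1.0776 = 2.17 mmol/kg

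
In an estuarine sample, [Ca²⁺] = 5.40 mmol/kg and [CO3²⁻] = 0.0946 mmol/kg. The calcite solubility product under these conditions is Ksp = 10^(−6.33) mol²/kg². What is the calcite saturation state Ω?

Ksp = 10^(−6.33) = 4.677×10^-7
Ω = [Ca²⁺][CO3²⁻]/Ksp = (5.40×10^-3)(0.0946×10^-3) / 4.677×10^-7 = 1.09

Ω = 1.09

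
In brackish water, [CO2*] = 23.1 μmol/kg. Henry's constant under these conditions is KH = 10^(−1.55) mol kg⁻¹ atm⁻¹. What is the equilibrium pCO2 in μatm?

pCO2 = 820 μatm

KH = 10^(−1.55) = 2.818×10^-2 mol kg⁻¹ atm⁻¹
pCO2 = [CO2*]/KH = 23.1×10^-6 / 2.818×10^-2 = 8.20×10^-4 atm = 820 μatm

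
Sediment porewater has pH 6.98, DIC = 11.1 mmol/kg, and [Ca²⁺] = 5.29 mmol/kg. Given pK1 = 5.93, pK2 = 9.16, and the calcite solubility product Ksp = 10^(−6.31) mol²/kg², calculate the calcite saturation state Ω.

Ω = 0.723

α₂ = 1 / (1 + [H⁺]/K2 + [H⁺]²/(K1K2)) = 1 / (1 + 10^+2.18 + 10^+1.13)
   = 1 / (1 + 151.36 + 13.490) = 1/165.85 = 0.006030
[CO3²⁻] = α₂ × DIC = 0.006030 × 11.1 = 0.06693 mmol/kg
Ksp = 10^(−6.31) = 4.898×10^-7
Ω = [Ca²⁺][CO3²⁻]/Ksp = (5.29×10^-3)(6.693×10^-5) / 4.898×10^-7 = 0.723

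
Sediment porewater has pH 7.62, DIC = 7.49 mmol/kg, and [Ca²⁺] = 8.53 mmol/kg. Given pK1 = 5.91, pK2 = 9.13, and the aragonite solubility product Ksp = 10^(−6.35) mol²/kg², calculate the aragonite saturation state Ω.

Ω = 4.21

α₂ = 1 / (1 + [H⁺]/K2 + [H⁺]²/(K1K2)) = 1 / (1 + 10^+1.51 + 10^-0.20)
   = 1 / (1 + 32.359 + 0.63096) = 1/33.990 = 0.02942
[CO3²⁻] = α₂ × DIC = 0.02942 × 7.49 = 0.2204 mmol/kg
Ksp = 10^(−6.35) = 4.467×10^-7
Ω = [Ca²⁺][CO3²⁻]/Ksp = (8.53×10^-3)(2.204×10^-4) / 4.467×10^-7 = 4.21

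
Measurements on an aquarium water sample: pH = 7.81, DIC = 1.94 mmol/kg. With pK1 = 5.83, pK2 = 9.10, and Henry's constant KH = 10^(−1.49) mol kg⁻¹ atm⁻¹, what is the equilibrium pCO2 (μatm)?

α₀ = 1 / (1 + K1/[H⁺] + K1K2/[H⁺]²) = 1 / (1 + 10^+1.98 + 10^+0.69)
   = 1 / (1 + 95.499 + 4.8978) = 1/101.40 = 0.009862
[CO2*] = α₀ × DIC = 0.009862 × 1.94 = 0.01913 mmol/kg = 19.13 μmol/kg
pCO2 = [CO2*]/KH = 1.913×10^-5 / 3.236×10^-2 = 591 μatm

pCO2 = 591 μatm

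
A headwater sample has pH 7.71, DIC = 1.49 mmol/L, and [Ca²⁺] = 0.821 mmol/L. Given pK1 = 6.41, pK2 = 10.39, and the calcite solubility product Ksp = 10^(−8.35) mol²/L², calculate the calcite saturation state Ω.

α₂ = 1 / (1 + [H⁺]/K2 + [H⁺]²/(K1K2)) = 1 / (1 + 10^+2.68 + 10^+1.38)
   = 1 / (1 + 478.63 + 23.988) = 1/503.62 = 0.001986
[CO3²⁻] = α₂ × DIC = 0.001986 × 1.49 = 0.002959 mmol/L = 2.959 μmol/L
Ksp = 10^(−8.35) = 4.467×10^-9
Ω = [Ca²⁺][CO3²⁻]/Ksp = (0.821×10^-3)(2.959×10^-6) / 4.467×10^-9 = 0.544

Ω = 0.544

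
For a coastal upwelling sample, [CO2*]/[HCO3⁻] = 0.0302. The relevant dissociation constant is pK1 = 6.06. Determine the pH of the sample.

pH = 7.58

From K1 = [H⁺][HCO3⁻]/[CO2*]:  pH = pK1 − log₁₀([CO2*]/[HCO3⁻])
log₁₀(0.0302) = -1.520
pH = 6.06 − (-1.520) = 7.58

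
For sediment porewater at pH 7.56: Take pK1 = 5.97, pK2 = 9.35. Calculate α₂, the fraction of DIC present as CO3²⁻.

α₂ = 1 / (1 + [H⁺]/K2 + [H⁺]²/(K1K2)) = 1 / (1 + 10^+1.79 + 10^+0.20)
   = 1 / (1 + 61.660 + 1.5849) = 1/64.244 = 0.01557

α₂ = 0.0156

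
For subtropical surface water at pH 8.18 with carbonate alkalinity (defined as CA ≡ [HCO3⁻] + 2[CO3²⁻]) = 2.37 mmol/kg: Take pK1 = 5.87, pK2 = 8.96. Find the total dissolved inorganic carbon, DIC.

CA = [HCO3⁻] + 2[CO3²⁻] = (α₁ + 2α₂)·DIC
At pH 8.18: [H⁺]/K1 = 10^-2.31 = 0.0048978, K2/[H⁺] = 10^-0.78 = 0.16596
α₁ = 1/(1 + 0.0048978 + 0.16596) = 1/1.1709 = 0.8541; α₂ = α₁·K2/[H⁺] = 0.1417
α₁ + 2α₂ = 1.1376
DIC = CA / (α₁ + 2α₂) = 2.37 / 1.1376 = 2.08 mmol/kg

DIC = 2.08 mmol/kg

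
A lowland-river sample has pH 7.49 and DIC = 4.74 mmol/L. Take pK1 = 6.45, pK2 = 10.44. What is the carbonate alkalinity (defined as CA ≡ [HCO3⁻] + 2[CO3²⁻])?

CA = 4.35 mmol/L

CA = [HCO3⁻] + 2[CO3²⁻] = (α₁ + 2α₂)·DIC
At pH 7.49: [H⁺]/K1 = 10^-1.04 = 0.091201, K2/[H⁺] = 10^-2.95 = 0.0011220
α₁ = 1/(1 + 0.091201 + 0.0011220) = 1/1.0923 = 0.9155; α₂ = α₁·K2/[H⁺] = 0.001027
α₁ + 2α₂ = 0.9175
CA = 0.9175 × 4.74 = 4.35 mmol/L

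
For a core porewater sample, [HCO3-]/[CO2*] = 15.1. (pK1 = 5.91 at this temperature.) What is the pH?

pH = 7.09

From K1 = [H⁺][HCO3-]/[CO2*]:  pH = pK1 + log₁₀([HCO3-]/[CO2*])
log₁₀(15.1) = +1.179
pH = 5.91 + (+1.179) = 7.09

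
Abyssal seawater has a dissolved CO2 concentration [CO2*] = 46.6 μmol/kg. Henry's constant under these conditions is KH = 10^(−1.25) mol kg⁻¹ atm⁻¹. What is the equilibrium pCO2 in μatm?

KH = 10^(−1.25) = 5.623×10^-2 mol kg⁻¹ atm⁻¹
pCO2 = [CO2*]/KH = 46.6×10^-6 / 5.623×10^-2 = 8.29×10^-4 atm = 829 μatm

pCO2 = 829 μatm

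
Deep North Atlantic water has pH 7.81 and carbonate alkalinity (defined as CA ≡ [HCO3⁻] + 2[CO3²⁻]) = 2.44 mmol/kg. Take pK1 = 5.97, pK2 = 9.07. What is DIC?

DIC = 2.35 mmol/kg

CA = [HCO3⁻] + 2[CO3²⁻] = (α₁ + 2α₂)·DIC
At pH 7.81: [H⁺]/K1 = 10^-1.84 = 0.014454, K2/[H⁺] = 10^-1.26 = 0.054954
α₁ = 1/(1 + 0.014454 + 0.054954) = 1/1.0694 = 0.9351; α₂ = α₁·K2/[H⁺] = 0.05139
α₁ + 2α₂ = 1.0379
DIC = CA / (α₁ + 2α₂) = 2.44 / 1.0379 = 2.35 mmol/kg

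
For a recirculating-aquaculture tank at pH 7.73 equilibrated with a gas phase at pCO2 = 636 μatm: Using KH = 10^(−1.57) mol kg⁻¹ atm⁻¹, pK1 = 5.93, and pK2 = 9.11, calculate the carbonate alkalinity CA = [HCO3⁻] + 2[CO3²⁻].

[CO2*] = KH · pCO2 = 10^(−1.57) × 636×10^-6 = 1.712×10^-5 mol/kg
α₀ = 1/(1 + K1/[H⁺] + K1K2/[H⁺]²) = 1/(1 + 10^+1.80 + 10^+0.42) = 0.01499
DIC = [CO2*]/α₀ = 1.712×10^-5 / 0.01499 = 1.142 mmol/kg
CA = (α₁ + 2α₂)·DIC = (0.9456 + 2×0.03942) × 1.142 = 1.17 mmol/kg

CA = 1.17 mmol/kg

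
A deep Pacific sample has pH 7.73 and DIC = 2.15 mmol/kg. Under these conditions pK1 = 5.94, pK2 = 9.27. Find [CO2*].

[CO2*] = 0.0334 mmol/kg

α₀ = 1 / (1 + K1/[H⁺] + K1K2/[H⁺]²) = 1 / (1 + 10^+1.79 + 10^+0.25)
   = 1 / (1 + 61.660 + 1.7783) = 1/64.438 = 0.01552
[CO2*] = α₀ × DIC = 0.01552 × 2.15 = 0.0334 mmol/kg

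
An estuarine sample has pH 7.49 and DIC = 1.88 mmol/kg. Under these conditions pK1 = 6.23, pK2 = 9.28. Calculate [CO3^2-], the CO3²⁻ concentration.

[CO3²⁻] = 0.0285 mmol/kg

α₂ = 1 / (1 + [H⁺]/K2 + [H⁺]²/(K1K2)) = 1 / (1 + 10^+1.79 + 10^+0.53)
   = 1 / (1 + 61.660 + 3.3884) = 1/66.048 = 0.01514
[CO3²⁻] = α₂ × DIC = 0.01514 × 1.88 = 0.0285 mmol/kg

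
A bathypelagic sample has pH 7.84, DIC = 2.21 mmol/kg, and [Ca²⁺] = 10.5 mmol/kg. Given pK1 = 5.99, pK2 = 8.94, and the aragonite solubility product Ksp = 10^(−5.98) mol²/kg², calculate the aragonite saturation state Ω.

Ω = 1.61

α₂ = 1 / (1 + [H⁺]/K2 + [H⁺]²/(K1K2)) = 1 / (1 + 10^+1.10 + 10^-0.75)
   = 1 / (1 + 12.589 + 0.17783) = 1/13.767 = 0.07264
[CO3²⁻] = α₂ × DIC = 0.07264 × 2.21 = 0.1605 mmol/kg
Ksp = 10^(−5.98) = 1.047×10^-6
Ω = [Ca²⁺][CO3²⁻]/Ksp = (10.5×10^-3)(1.605×10^-4) / 1.047×10^-6 = 1.61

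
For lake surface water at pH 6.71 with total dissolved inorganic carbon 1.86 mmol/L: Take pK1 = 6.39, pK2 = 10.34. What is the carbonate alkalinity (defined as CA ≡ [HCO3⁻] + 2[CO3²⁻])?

CA = [HCO3⁻] + 2[CO3²⁻] = (α₁ + 2α₂)·DIC
At pH 6.71: [H⁺]/K1 = 10^-0.32 = 0.47863, K2/[H⁺] = 10^-3.63 = 0.00023442
α₁ = 1/(1 + 0.47863 + 0.00023442) = 1/1.4789 = 0.6762; α₂ = α₁·K2/[H⁺] = 0.0001585
α₁ + 2α₂ = 0.6765
CA = 0.6765 × 1.86 = 1.26 mmol/L

CA = 1.26 mmol/L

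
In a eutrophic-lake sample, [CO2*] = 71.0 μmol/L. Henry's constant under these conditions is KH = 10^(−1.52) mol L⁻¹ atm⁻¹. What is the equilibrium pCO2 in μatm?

pCO2 = 2350 μatm

KH = 10^(−1.52) = 3.020×10^-2 mol L⁻¹ atm⁻¹
pCO2 = [CO2*]/KH = 71.0×10^-6 / 3.020×10^-2 = 2.35×10^-3 atm = 2350 μatm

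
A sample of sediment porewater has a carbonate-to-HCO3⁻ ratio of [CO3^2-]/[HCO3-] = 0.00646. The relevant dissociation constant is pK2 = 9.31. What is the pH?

From K2 = [H⁺][CO3^2-]/[HCO3-]:  pH = pK2 + log₁₀([CO3^2-]/[HCO3-])
log₁₀(0.00646) = -2.190
pH = 9.31 + (-2.190) = 7.12

pH = 7.12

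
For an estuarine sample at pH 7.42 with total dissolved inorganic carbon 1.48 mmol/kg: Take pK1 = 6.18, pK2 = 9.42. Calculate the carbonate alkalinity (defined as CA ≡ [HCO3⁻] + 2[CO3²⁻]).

CA = [HCO3⁻] + 2[CO3²⁻] = (α₁ + 2α₂)·DIC
At pH 7.42: [H⁺]/K1 = 10^-1.24 = 0.057544, K2/[H⁺] = 10^-2.00 = 0.010000
α₁ = 1/(1 + 0.057544 + 0.010000) = 1/1.0675 = 0.9367; α₂ = α₁·K2/[H⁺] = 0.009367
α₁ + 2α₂ = 0.9555
CA = 0.9555 × 1.48 = 1.41 mmol/kg

CA = 1.41 mmol/kg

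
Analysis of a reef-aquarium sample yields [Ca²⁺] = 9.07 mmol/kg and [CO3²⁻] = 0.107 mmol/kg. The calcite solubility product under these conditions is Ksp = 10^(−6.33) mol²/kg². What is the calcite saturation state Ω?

Ω = 2.07

Ksp = 10^(−6.33) = 4.677×10^-7
Ω = [Ca²⁺][CO3²⁻]/Ksp = (9.07×10^-3)(0.107×10^-3) / 4.677×10^-7 = 2.07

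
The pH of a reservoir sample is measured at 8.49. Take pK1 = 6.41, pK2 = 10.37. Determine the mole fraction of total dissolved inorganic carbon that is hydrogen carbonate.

α₁ = 0.979

α₁ = 1 / (1 + [H⁺]/K1 + K2/[H⁺]) = 1 / (1 + 10^-2.08 + 10^-1.88)
   = 1 / (1 + 0.0083176 + 0.013183) = 1/1.0215 = 0.9790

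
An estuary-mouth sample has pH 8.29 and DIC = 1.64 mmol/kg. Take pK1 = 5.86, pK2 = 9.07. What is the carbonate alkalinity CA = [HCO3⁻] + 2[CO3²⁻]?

CA = 1.87 mmol/kg

CA = [HCO3⁻] + 2[CO3²⁻] = (α₁ + 2α₂)·DIC
At pH 8.29: [H⁺]/K1 = 10^-2.43 = 0.0037154, K2/[H⁺] = 10^-0.78 = 0.16596
α₁ = 1/(1 + 0.0037154 + 0.16596) = 1/1.1697 = 0.8549; α₂ = α₁·K2/[H⁺] = 0.1419
α₁ + 2α₂ = 1.1387
CA = 1.1387 × 1.64 = 1.87 mmol/kg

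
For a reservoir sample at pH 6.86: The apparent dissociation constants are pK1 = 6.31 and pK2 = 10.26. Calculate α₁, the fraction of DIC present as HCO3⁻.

α₁ = 1 / (1 + [H⁺]/K1 + K2/[H⁺]) = 1 / (1 + 10^-0.55 + 10^-3.40)
   = 1 / (1 + 0.28184 + 0.00039811) = 1/1.2822 = 0.7799

α₁ = 0.780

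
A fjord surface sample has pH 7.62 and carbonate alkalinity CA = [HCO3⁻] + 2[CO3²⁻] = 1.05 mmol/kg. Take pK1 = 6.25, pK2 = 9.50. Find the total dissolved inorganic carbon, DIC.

DIC = 1.08 mmol/kg

CA = [HCO3⁻] + 2[CO3²⁻] = (α₁ + 2α₂)·DIC
At pH 7.62: [H⁺]/K1 = 10^-1.37 = 0.042658, K2/[H⁺] = 10^-1.88 = 0.013183
α₁ = 1/(1 + 0.042658 + 0.013183) = 1/1.0558 = 0.9471; α₂ = α₁·K2/[H⁺] = 0.01249
α₁ + 2α₂ = 0.9721
DIC = CA / (α₁ + 2α₂) = 1.05 / 0.9721 = 1.08 mmol/kg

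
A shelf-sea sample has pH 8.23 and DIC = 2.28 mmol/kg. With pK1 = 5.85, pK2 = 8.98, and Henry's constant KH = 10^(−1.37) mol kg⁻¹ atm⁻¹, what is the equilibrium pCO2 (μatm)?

pCO2 = 189 μatm

α₀ = 1 / (1 + K1/[H⁺] + K1K2/[H⁺]²) = 1 / (1 + 10^+2.38 + 10^+1.63)
   = 1 / (1 + 239.88 + 42.658) = 1/283.54 = 0.003527
[CO2*] = α₀ × DIC = 0.003527 × 2.28 = 0.008041 mmol/kg = 8.041 μmol/kg
pCO2 = [CO2*]/KH = 8.041×10^-6 / 4.266×10^-2 = 189 μatm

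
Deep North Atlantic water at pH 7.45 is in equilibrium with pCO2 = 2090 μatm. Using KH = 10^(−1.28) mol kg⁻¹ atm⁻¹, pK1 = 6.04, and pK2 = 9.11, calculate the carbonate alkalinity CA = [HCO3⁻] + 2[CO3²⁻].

CA = 2.94 mmol/kg

[CO2*] = KH · pCO2 = 10^(−1.28) × 2090×10^-6 = 1.097×10^-4 mol/kg
α₀ = 1/(1 + K1/[H⁺] + K1K2/[H⁺]²) = 1/(1 + 10^+1.41 + 10^-0.25) = 0.03668
DIC = [CO2*]/α₀ = 1.097×10^-4 / 0.03668 = 2.991 mmol/kg
CA = (α₁ + 2α₂)·DIC = (0.9427 + 2×0.02062) × 2.991 = 2.94 mmol/kg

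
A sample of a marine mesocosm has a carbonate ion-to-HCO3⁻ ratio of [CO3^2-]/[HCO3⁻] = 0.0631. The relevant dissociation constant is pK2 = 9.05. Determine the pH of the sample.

From K2 = [H⁺][CO3^2-]/[HCO3⁻]:  pH = pK2 + log₁₀([CO3^2-]/[HCO3⁻])
log₁₀(0.0631) = -1.200
pH = 9.05 + (-1.200) = 7.85

pH = 7.85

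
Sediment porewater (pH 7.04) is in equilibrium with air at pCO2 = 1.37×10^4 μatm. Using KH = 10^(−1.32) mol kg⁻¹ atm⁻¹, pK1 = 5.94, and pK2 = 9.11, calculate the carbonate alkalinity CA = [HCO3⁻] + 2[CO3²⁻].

CA = 8.40 mmol/kg

[CO2*] = KH · pCO2 = 10^(−1.32) × 1.37×10^4×10^-6 = 6.557×10^-4 mol/kg
α₀ = 1/(1 + K1/[H⁺] + K1K2/[H⁺]²) = 1/(1 + 10^+1.10 + 10^-0.97) = 0.07301
DIC = [CO2*]/α₀ = 6.557×10^-4 / 0.07301 = 8.981 mmol/kg
CA = (α₁ + 2α₂)·DIC = (0.9192 + 2×0.007823) × 8.981 = 8.40 mmol/kg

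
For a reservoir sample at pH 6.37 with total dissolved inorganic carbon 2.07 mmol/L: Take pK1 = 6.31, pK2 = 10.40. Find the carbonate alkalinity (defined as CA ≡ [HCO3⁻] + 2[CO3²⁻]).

CA = [HCO3⁻] + 2[CO3²⁻] = (α₁ + 2α₂)·DIC
At pH 6.37: [H⁺]/K1 = 10^-0.06 = 0.87096, K2/[H⁺] = 10^-4.03 = 9.3325×10^-5
α₁ = 1/(1 + 0.87096 + 9.3325×10^-5) = 1/1.8711 = 0.5345; α₂ = α₁·K2/[H⁺] = 4.988×10^-5
α₁ + 2α₂ = 0.5346
CA = 0.5346 × 2.07 = 1.11 mmol/L

CA = 1.11 mmol/L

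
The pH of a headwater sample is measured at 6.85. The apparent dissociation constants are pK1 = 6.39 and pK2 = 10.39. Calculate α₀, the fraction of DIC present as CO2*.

α₀ = 1 / (1 + K1/[H⁺] + K1K2/[H⁺]²) = 1 / (1 + 10^+0.46 + 10^-3.08)
   = 1 / (1 + 2.8840 + 0.00083176) = 1/3.8849 = 0.2574

α₀ = 0.257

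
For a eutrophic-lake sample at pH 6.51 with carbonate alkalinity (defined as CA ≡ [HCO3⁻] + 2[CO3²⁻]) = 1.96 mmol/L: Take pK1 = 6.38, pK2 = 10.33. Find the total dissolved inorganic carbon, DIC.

CA = [HCO3⁻] + 2[CO3²⁻] = (α₁ + 2α₂)·DIC
At pH 6.51: [H⁺]/K1 = 10^-0.13 = 0.74131, K2/[H⁺] = 10^-3.82 = 0.00015136
α₁ = 1/(1 + 0.74131 + 0.00015136) = 1/1.7415 = 0.5742; α₂ = α₁·K2/[H⁺] = 8.691×10^-5
α₁ + 2α₂ = 0.5744
DIC = CA / (α₁ + 2α₂) = 1.96 / 0.5744 = 3.41 mmol/L

DIC = 3.41 mmol/L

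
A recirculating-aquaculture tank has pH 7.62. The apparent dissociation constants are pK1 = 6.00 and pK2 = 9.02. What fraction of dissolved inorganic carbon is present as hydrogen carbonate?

α₁ = 0.940

α₁ = 1 / (1 + [H⁺]/K1 + K2/[H⁺]) = 1 / (1 + 10^-1.62 + 10^-1.40)
   = 1 / (1 + 0.023988 + 0.039811) = 1/1.0638 = 0.9400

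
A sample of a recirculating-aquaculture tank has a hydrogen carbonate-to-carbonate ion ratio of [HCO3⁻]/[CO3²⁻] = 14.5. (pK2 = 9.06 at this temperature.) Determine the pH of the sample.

From K2 = [H⁺][CO3²⁻]/[HCO3⁻]:  pH = pK2 − log₁₀([HCO3⁻]/[CO3²⁻])
log₁₀(14.5) = +1.161
pH = 9.06 − (+1.161) = 7.90

pH = 7.90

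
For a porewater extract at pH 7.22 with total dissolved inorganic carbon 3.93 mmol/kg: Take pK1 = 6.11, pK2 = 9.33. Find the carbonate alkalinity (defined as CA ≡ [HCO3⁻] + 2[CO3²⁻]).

CA = 3.68 mmol/kg

CA = [HCO3⁻] + 2[CO3²⁻] = (α₁ + 2α₂)·DIC
At pH 7.22: [H⁺]/K1 = 10^-1.11 = 0.077625, K2/[H⁺] = 10^-2.11 = 0.0077625
α₁ = 1/(1 + 0.077625 + 0.0077625) = 1/1.0854 = 0.9213; α₂ = α₁·K2/[H⁺] = 0.007152
α₁ + 2α₂ = 0.9356
CA = 0.9356 × 3.93 = 3.68 mmol/kg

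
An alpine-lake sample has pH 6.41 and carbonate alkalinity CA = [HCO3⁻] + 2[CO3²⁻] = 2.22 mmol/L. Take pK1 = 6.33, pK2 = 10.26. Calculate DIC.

DIC = 4.07 mmol/L

CA = [HCO3⁻] + 2[CO3²⁻] = (α₁ + 2α₂)·DIC
At pH 6.41: [H⁺]/K1 = 10^-0.08 = 0.83176, K2/[H⁺] = 10^-3.85 = 0.00014125
α₁ = 1/(1 + 0.83176 + 0.00014125) = 1/1.8319 = 0.5459; α₂ = α₁·K2/[H⁺] = 7.711×10^-5
α₁ + 2α₂ = 0.5460
DIC = CA / (α₁ + 2α₂) = 2.22 / 0.5460 = 4.07 mmol/L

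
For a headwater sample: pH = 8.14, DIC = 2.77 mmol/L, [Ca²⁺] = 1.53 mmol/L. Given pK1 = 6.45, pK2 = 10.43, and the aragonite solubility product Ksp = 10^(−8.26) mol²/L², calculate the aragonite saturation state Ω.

Ω = 3.86

α₂ = 1 / (1 + [H⁺]/K2 + [H⁺]²/(K1K2)) = 1 / (1 + 10^+2.29 + 10^+0.60)
   = 1 / (1 + 194.98 + 3.9811) = 1/199.97 = 0.005001
[CO3²⁻] = α₂ × DIC = 0.005001 × 2.77 = 0.01385 mmol/L = 13.85 μmol/L
Ksp = 10^(−8.26) = 5.495×10^-9
Ω = [Ca²⁺][CO3²⁻]/Ksp = (1.53×10^-3)(1.385×10^-5) / 5.495×10^-9 = 3.86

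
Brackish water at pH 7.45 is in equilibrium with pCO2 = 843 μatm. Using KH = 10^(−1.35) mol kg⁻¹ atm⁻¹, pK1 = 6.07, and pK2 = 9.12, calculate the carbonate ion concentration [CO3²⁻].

[CO2*] = KH · pCO2 = 10^(−1.35) × 843×10^-6 = 3.766×10^-5 mol/kg
α₀ = 1/(1 + K1/[H⁺] + K1K2/[H⁺]²) = 1/(1 + 10^+1.38 + 10^-0.29) = 0.03921
DIC = [CO2*]/α₀ = 3.766×10^-5 / 0.03921 = 0.9603 mmol/kg
[CO3²⁻] = α₂·DIC; α₂ = 0.02011, so [CO3²⁻] = 0.02011 × 0.9603 = 0.0193 mmol/kg = 19.3 μmol/kg

[CO3²⁻] = 19.3 μmol/kg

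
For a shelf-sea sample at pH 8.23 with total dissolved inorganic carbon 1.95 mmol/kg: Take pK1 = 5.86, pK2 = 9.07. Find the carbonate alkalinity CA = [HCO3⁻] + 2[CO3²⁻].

CA = [HCO3⁻] + 2[CO3²⁻] = (α₁ + 2α₂)·DIC
At pH 8.23: [H⁺]/K1 = 10^-2.37 = 0.0042658, K2/[H⁺] = 10^-0.84 = 0.14454
α₁ = 1/(1 + 0.0042658 + 0.14454) = 1/1.1488 = 0.8705; α₂ = α₁·K2/[H⁺] = 0.1258
α₁ + 2α₂ = 1.1221
CA = 1.1221 × 1.95 = 2.19 mmol/kg

CA = 2.19 mmol/kg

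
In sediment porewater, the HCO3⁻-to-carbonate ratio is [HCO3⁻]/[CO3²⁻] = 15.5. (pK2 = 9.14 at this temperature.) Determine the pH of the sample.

From K2 = [H⁺][CO3²⁻]/[HCO3⁻]:  pH = pK2 − log₁₀([HCO3⁻]/[CO3²⁻])
log₁₀(15.5) = +1.190
pH = 9.14 − (+1.190) = 7.95

pH = 7.95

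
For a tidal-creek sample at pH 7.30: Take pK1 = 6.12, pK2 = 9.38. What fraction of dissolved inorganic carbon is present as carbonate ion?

α₂ = 1 / (1 + [H⁺]/K2 + [H⁺]²/(K1K2)) = 1 / (1 + 10^+2.08 + 10^+0.90)
   = 1 / (1 + 120.23 + 7.9433) = 1/129.17 = 0.007742

α₂ = 0.00774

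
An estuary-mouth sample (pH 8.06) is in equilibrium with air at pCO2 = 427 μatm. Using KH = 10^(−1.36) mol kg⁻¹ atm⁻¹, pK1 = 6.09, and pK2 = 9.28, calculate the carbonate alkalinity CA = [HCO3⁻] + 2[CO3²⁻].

[CO2*] = KH · pCO2 = 10^(−1.36) × 427×10^-6 = 1.864×10^-5 mol/kg
α₀ = 1/(1 + K1/[H⁺] + K1K2/[H⁺]²) = 1/(1 + 10^+1.97 + 10^+0.75) = 0.01001
DIC = [CO2*]/α₀ = 1.864×10^-5 / 0.01001 = 1.863 mmol/kg
CA = (α₁ + 2α₂)·DIC = (0.9337 + 2×0.05626) × 1.863 = 1.95 mmol/kg

CA = 1.95 mmol/kg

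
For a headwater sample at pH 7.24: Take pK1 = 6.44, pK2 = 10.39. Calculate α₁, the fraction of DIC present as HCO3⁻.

α₁ = 1 / (1 + [H⁺]/K1 + K2/[H⁺]) = 1 / (1 + 10^-0.80 + 10^-3.15)
   = 1 / (1 + 0.15849 + 0.00070795) = 1/1.1592 = 0.8627

α₁ = 0.863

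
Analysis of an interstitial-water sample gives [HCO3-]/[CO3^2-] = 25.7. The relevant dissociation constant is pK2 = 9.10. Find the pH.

From K2 = [H⁺][CO3^2-]/[HCO3-]:  pH = pK2 − log₁₀([HCO3-]/[CO3^2-])
log₁₀(25.7) = +1.410
pH = 9.10 − (+1.410) = 7.69

pH = 7.69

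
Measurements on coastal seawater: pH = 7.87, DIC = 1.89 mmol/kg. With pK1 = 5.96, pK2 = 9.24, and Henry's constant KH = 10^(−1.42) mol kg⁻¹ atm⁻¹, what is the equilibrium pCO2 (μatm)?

α₀ = 1 / (1 + K1/[H⁺] + K1K2/[H⁺]²) = 1 / (1 + 10^+1.91 + 10^+0.54)
   = 1 / (1 + 81.283 + 3.4674) = 1/85.750 = 0.01166
[CO2*] = α₀ × DIC = 0.01166 × 1.89 = 0.02204 mmol/kg
pCO2 = [CO2*]/KH = 2.204×10^-5 / 3.802×10^-2 = 580 μatm

pCO2 = 580 μatm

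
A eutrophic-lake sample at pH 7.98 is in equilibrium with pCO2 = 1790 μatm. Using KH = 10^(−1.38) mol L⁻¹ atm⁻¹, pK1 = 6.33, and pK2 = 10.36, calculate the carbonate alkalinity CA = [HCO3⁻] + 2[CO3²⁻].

CA = 3.36 mmol/L

[CO2*] = KH · pCO2 = 10^(−1.38) × 1790×10^-6 = 7.462×10^-5 mol/L
α₀ = 1/(1 + K1/[H⁺] + K1K2/[H⁺]²) = 1/(1 + 10^+1.65 + 10^-0.73) = 0.02181
DIC = [CO2*]/α₀ = 7.462×10^-5 / 0.02181 = 3.422 mmol/L
CA = (α₁ + 2α₂)·DIC = (0.9741 + 2×0.004061) × 3.422 = 3.36 mmol/L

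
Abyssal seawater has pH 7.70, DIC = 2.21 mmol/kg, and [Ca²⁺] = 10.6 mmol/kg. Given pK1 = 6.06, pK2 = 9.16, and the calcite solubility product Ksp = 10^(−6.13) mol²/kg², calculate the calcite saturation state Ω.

Ω = 1.04

α₂ = 1 / (1 + [H⁺]/K2 + [H⁺]²/(K1K2)) = 1 / (1 + 10^+1.46 + 10^-0.18)
   = 1 / (1 + 28.840 + 0.66069) = 1/30.501 = 0.03279
[CO3²⁻] = α₂ × DIC = 0.03279 × 2.21 = 0.07246 mmol/kg
Ksp = 10^(−6.13) = 7.413×10^-7
Ω = [Ca²⁺][CO3²⁻]/Ksp = (10.6×10^-3)(7.246×10^-5) / 7.413×10^-7 = 1.04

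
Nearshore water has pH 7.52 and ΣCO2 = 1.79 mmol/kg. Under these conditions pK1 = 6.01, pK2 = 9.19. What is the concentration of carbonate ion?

α₂ = 1 / (1 + [H⁺]/K2 + [H⁺]²/(K1K2)) = 1 / (1 + 10^+1.67 + 10^+0.16)
   = 1 / (1 + 46.774 + 1.4454) = 1/49.219 = 0.02032
[CO3²⁻] = α₂ × DIC = 0.02032 × 1.79 = 0.0364 mmol/kg

[CO3²⁻] = 0.0364 mmol/kg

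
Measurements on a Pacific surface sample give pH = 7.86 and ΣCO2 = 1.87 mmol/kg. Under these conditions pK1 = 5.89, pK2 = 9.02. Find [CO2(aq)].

[CO2*] = 18.6 μmol/kg

α₀ = 1 / (1 + K1/[H⁺] + K1K2/[H⁺]²) = 1 / (1 + 10^+1.97 + 10^+0.81)
   = 1 / (1 + 93.325 + 6.4565) = 1/100.78 = 0.009922
[CO2*] = α₀ × DIC = 0.009922 × 1.87 = 0.0186 mmol/kg = 18.6 μmol/kg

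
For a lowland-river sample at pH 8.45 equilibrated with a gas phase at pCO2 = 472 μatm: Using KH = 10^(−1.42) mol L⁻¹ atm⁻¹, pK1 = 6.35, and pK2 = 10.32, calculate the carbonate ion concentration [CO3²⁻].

[CO2*] = KH · pCO2 = 10^(−1.42) × 472×10^-6 = 1.794×10^-5 mol/L
α₀ = 1/(1 + K1/[H⁺] + K1K2/[H⁺]²) = 1/(1 + 10^+2.10 + 10^+0.23) = 0.007777
DIC = [CO2*]/α₀ = 1.794×10^-5 / 0.007777 = 2.308 mmol/L
[CO3²⁻] = α₂·DIC; α₂ = 0.01321, so [CO3²⁻] = 0.01321 × 2.308 = 0.0305 mmol/L

[CO3²⁻] = 0.0305 mmol/L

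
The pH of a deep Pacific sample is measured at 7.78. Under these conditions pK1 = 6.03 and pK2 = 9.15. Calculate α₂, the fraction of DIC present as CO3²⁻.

α₂ = 0.0402

α₂ = 1 / (1 + [H⁺]/K2 + [H⁺]²/(K1K2)) = 1 / (1 + 10^+1.37 + 10^-0.38)
   = 1 / (1 + 23.442 + 0.41687) = 1/24.859 = 0.04023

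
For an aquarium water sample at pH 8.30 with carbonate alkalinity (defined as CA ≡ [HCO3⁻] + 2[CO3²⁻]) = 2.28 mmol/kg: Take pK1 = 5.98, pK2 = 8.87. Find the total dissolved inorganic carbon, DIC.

CA = [HCO3⁻] + 2[CO3²⁻] = (α₁ + 2α₂)·DIC
At pH 8.30: [H⁺]/K1 = 10^-2.32 = 0.0047863, K2/[H⁺] = 10^-0.57 = 0.26915
α₁ = 1/(1 + 0.0047863 + 0.26915) = 1/1.2739 = 0.7850; α₂ = α₁·K2/[H⁺] = 0.2113
α₁ + 2α₂ = 1.2075
DIC = CA / (α₁ + 2α₂) = 2.28 / 1.2075 = 1.89 mmol/kg

DIC = 1.89 mmol/kg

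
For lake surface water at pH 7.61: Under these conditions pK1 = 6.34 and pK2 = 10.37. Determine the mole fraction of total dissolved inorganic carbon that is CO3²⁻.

α₂ = 0.00165

α₂ = 1 / (1 + [H⁺]/K2 + [H⁺]²/(K1K2)) = 1 / (1 + 10^+2.76 + 10^+1.49)
   = 1 / (1 + 575.44 + 30.903) = 1/607.34 = 0.001647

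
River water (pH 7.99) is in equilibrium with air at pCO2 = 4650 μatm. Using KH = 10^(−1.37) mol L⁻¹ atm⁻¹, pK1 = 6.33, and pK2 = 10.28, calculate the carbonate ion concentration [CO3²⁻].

[CO2*] = KH · pCO2 = 10^(−1.37) × 4650×10^-6 = 1.984×10^-4 mol/L
α₀ = 1/(1 + K1/[H⁺] + K1K2/[H⁺]²) = 1/(1 + 10^+1.66 + 10^-0.63) = 0.02130
DIC = [CO2*]/α₀ = 1.984×10^-4 / 0.02130 = 9.312 mmol/L
[CO3²⁻] = α₂·DIC; α₂ = 0.004994, so [CO3²⁻] = 0.004994 × 9.312 = 0.0465 mmol/L

[CO3²⁻] = 0.0465 mmol/L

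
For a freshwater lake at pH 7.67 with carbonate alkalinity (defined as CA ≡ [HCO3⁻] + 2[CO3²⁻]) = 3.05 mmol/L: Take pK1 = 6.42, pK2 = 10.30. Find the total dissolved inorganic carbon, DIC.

DIC = 3.21 mmol/L

CA = [HCO3⁻] + 2[CO3²⁻] = (α₁ + 2α₂)·DIC
At pH 7.67: [H⁺]/K1 = 10^-1.25 = 0.056234, K2/[H⁺] = 10^-2.63 = 0.0023442
α₁ = 1/(1 + 0.056234 + 0.0023442) = 1/1.0586 = 0.9447; α₂ = α₁·K2/[H⁺] = 0.002215
α₁ + 2α₂ = 0.9491
DIC = CA / (α₁ + 2α₂) = 3.05 / 0.9491 = 3.21 mmol/L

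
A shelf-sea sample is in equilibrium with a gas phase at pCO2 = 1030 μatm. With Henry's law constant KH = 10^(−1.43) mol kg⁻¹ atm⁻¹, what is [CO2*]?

KH = 10^(−1.43) = 3.715×10^-2 mol kg⁻¹ atm⁻¹
[CO2*] = KH · pCO2 = 3.715×10^-2 × 1030×10^-6 atm = 3.83×10^-5 mol/kg

[CO2*] = 38.3 μmol/kg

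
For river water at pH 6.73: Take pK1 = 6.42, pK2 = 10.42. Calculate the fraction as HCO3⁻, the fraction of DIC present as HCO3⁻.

α₁ = 1 / (1 + [H⁺]/K1 + K2/[H⁺]) = 1 / (1 + 10^-0.31 + 10^-3.69)
   = 1 / (1 + 0.48978 + 0.00020417) = 1/1.4900 = 0.6711

α₁ = 0.671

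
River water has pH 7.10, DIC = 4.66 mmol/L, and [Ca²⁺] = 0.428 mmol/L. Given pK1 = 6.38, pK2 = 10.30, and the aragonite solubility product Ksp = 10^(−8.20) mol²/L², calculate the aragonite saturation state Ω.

Ω = 0.167

α₂ = 1 / (1 + [H⁺]/K2 + [H⁺]²/(K1K2)) = 1 / (1 + 10^+3.20 + 10^+2.48)
   = 1 / (1 + 1584.9 + 302.00) = 1/1887.9 = 0.0005297
[CO3²⁻] = α₂ × DIC = 0.0005297 × 4.66 = 0.002468 mmol/L = 2.468 μmol/L
Ksp = 10^(−8.20) = 6.310×10^-9
Ω = [Ca²⁺][CO3²⁻]/Ksp = (0.428×10^-3)(2.468×10^-6) / 6.310×10^-9 = 0.167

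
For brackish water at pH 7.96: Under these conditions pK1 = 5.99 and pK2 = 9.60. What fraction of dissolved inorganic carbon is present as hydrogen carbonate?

α₁ = 0.967

α₁ = 1 / (1 + [H⁺]/K1 + K2/[H⁺]) = 1 / (1 + 10^-1.97 + 10^-1.64)
   = 1 / (1 + 0.010715 + 0.022909) = 1/1.0336 = 0.9675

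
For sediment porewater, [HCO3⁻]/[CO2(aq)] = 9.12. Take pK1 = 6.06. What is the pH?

From K1 = [H⁺][HCO3⁻]/[CO2(aq)]:  pH = pK1 + log₁₀([HCO3⁻]/[CO2(aq)])
log₁₀(9.12) = +0.960
pH = 6.06 + (+0.960) = 7.02

pH = 7.02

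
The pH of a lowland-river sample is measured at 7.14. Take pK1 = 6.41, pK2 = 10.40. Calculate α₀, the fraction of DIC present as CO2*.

α₀ = 0.157

α₀ = 1 / (1 + K1/[H⁺] + K1K2/[H⁺]²) = 1 / (1 + 10^+0.73 + 10^-2.53)
   = 1 / (1 + 5.3703 + 0.0029512) = 1/6.3733 = 0.1569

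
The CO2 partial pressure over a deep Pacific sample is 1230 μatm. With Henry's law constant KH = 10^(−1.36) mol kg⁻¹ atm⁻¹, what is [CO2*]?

[CO2*] = 53.7 μmol/kg

KH = 10^(−1.36) = 4.365×10^-2 mol kg⁻¹ atm⁻¹
[CO2*] = KH · pCO2 = 4.365×10^-2 × 1230×10^-6 atm = 5.37×10^-5 mol/kg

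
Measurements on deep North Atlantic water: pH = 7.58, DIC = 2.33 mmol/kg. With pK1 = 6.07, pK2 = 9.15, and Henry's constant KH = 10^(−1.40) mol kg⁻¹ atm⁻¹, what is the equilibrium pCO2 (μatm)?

α₀ = 1 / (1 + K1/[H⁺] + K1K2/[H⁺]²) = 1 / (1 + 10^+1.51 + 10^-0.06)
   = 1 / (1 + 32.359 + 0.87096) = 1/34.230 = 0.02921
[CO2*] = α₀ × DIC = 0.02921 × 2.33 = 0.06807 mmol/kg
pCO2 = [CO2*]/KH = 6.807×10^-5 / 3.981×10^-2 = 1710 μatm

pCO2 = 1710 μatm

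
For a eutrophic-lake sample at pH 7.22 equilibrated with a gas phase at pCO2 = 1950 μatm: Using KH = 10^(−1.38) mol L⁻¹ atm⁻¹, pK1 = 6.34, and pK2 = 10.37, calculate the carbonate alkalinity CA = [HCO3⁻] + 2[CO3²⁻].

CA = 0.618 mmol/L

[CO2*] = KH · pCO2 = 10^(−1.38) × 1950×10^-6 = 8.129×10^-5 mol/L
α₀ = 1/(1 + K1/[H⁺] + K1K2/[H⁺]²) = 1/(1 + 10^+0.88 + 10^-2.27) = 0.1164
DIC = [CO2*]/α₀ = 8.129×10^-5 / 0.1164 = 0.6984 mmol/L
CA = (α₁ + 2α₂)·DIC = (0.8830 + 2×0.0006251) × 0.6984 = 0.618 mmol/L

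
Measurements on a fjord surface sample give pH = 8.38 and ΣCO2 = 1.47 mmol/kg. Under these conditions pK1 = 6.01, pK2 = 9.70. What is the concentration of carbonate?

α₂ = 1 / (1 + [H⁺]/K2 + [H⁺]²/(K1K2)) = 1 / (1 + 10^+1.32 + 10^-1.05)
   = 1 / (1 + 20.893 + 0.089125) = 1/21.982 = 0.04549
[CO3²⁻] = α₂ × DIC = 0.04549 × 1.47 = 0.0669 mmol/kg

[CO3²⁻] = 0.0669 mmol/kg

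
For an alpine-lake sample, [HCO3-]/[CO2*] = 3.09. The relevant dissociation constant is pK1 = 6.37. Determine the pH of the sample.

pH = 6.86

From K1 = [H⁺][HCO3-]/[CO2*]:  pH = pK1 + log₁₀([HCO3-]/[CO2*])
log₁₀(3.09) = +0.490
pH = 6.37 + (+0.490) = 6.86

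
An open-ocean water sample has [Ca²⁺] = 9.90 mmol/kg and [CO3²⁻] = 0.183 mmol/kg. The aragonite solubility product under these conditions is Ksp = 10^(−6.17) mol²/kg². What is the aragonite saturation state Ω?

Ω = 2.68

Ksp = 10^(−6.17) = 6.761×10^-7
Ω = [Ca²⁺][CO3²⁻]/Ksp = (9.90×10^-3)(0.183×10^-3) / 6.761×10^-7 = 2.68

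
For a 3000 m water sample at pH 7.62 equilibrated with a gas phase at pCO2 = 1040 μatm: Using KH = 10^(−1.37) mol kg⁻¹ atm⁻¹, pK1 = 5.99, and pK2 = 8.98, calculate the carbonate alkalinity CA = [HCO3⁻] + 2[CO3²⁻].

[CO2*] = KH · pCO2 = 10^(−1.37) × 1040×10^-6 = 4.436×10^-5 mol/kg
α₀ = 1/(1 + K1/[H⁺] + K1K2/[H⁺]²) = 1/(1 + 10^+1.63 + 10^+0.27) = 0.02197
DIC = [CO2*]/α₀ = 4.436×10^-5 / 0.02197 = 2.019 mmol/kg
CA = (α₁ + 2α₂)·DIC = (0.9371 + 2×0.04091) × 2.019 = 2.06 mmol/kg

CA = 2.06 mmol/kg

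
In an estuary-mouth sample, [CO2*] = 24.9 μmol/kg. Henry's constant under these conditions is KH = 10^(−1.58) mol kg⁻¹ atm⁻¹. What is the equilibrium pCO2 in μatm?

pCO2 = 947 μatm

KH = 10^(−1.58) = 2.630×10^-2 mol kg⁻¹ atm⁻¹
pCO2 = [CO2*]/KH = 24.9×10^-6 / 2.630×10^-2 = 9.47×10^-4 atm = 947 μatm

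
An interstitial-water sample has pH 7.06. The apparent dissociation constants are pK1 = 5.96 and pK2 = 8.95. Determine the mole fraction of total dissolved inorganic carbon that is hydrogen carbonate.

α₁ = 1 / (1 + [H⁺]/K1 + K2/[H⁺]) = 1 / (1 + 10^-1.10 + 10^-1.89)
   = 1 / (1 + 0.079433 + 0.012882) = 1/1.0923 = 0.9155

α₁ = 0.915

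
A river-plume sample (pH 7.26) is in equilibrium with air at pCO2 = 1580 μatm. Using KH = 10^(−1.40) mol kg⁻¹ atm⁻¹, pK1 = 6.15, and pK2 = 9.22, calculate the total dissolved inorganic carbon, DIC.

DIC = 0.882 mmol/kg

[CO2*] = KH · pCO2 = 10^(−1.40) × 1580×10^-6 = 6.290×10^-5 mol/kg
α₀ = 1/(1 + K1/[H⁺] + K1K2/[H⁺]²) = 1/(1 + 10^+1.11 + 10^-0.85) = 0.07131
DIC = [CO2*]/α₀ = 6.290×10^-5 / 0.07131 = 0.882 mmol/kg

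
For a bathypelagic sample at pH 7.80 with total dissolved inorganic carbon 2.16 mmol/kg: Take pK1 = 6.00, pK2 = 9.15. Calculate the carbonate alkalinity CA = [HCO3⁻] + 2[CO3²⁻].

CA = 2.22 mmol/kg

CA = [HCO3⁻] + 2[CO3²⁻] = (α₁ + 2α₂)·DIC
At pH 7.80: [H⁺]/K1 = 10^-1.80 = 0.015849, K2/[H⁺] = 10^-1.35 = 0.044668
α₁ = 1/(1 + 0.015849 + 0.044668) = 1/1.0605 = 0.9429; α₂ = α₁·K2/[H⁺] = 0.04212
α₁ + 2α₂ = 1.0272
CA = 1.0272 × 2.16 = 2.22 mmol/kg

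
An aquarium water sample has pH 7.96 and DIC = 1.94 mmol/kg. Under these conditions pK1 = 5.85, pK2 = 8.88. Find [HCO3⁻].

α₁ = 1 / (1 + [H⁺]/K1 + K2/[H⁺]) = 1 / (1 + 10^-2.11 + 10^-0.92)
   = 1 / (1 + 0.0077625 + 0.12023) = 1/1.1280 = 0.8865
[HCO3⁻] = α₁ × DIC = 0.8865 × 1.94 = 1.72 mmol/kg

[HCO3⁻] = 1.72 mmol/kg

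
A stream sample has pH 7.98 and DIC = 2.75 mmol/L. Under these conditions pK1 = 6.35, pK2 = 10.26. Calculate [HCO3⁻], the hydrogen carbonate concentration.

α₁ = 1 / (1 + [H⁺]/K1 + K2/[H⁺]) = 1 / (1 + 10^-1.63 + 10^-2.28)
   = 1 / (1 + 0.023442 + 0.0052481) = 1/1.0287 = 0.9721
[HCO3⁻] = α₁ × DIC = 0.9721 × 2.75 = 2.67 mmol/L

[HCO3⁻] = 2.67 mmol/L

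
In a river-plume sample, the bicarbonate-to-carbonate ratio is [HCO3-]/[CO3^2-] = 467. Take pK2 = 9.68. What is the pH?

From K2 = [H⁺][CO3^2-]/[HCO3-]:  pH = pK2 − log₁₀([HCO3-]/[CO3^2-])
log₁₀(467) = +2.669
pH = 9.68 − (+2.669) = 7.01

pH = 7.01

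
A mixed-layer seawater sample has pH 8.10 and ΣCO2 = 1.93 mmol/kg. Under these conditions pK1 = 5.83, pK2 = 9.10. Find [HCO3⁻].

[HCO3⁻] = 1.75 mmol/kg

α₁ = 1 / (1 + [H⁺]/K1 + K2/[H⁺]) = 1 / (1 + 10^-2.27 + 10^-1.00)
   = 1 / (1 + 0.0053703 + 0.10000) = 1/1.1054 = 0.9047
[HCO3⁻] = α₁ × DIC = 0.9047 × 1.93 = 1.75 mmol/kg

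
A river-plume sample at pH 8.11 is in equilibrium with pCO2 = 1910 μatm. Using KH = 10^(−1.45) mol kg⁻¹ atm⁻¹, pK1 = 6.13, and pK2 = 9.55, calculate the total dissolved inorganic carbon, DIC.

[CO2*] = KH · pCO2 = 10^(−1.45) × 1910×10^-6 = 6.777×10^-5 mol/kg
α₀ = 1/(1 + K1/[H⁺] + K1K2/[H⁺]²) = 1/(1 + 10^+1.98 + 10^+0.54) = 0.01000
DIC = [CO2*]/α₀ = 6.777×10^-5 / 0.01000 = 6.77 mmol/kg

DIC = 6.77 mmol/kg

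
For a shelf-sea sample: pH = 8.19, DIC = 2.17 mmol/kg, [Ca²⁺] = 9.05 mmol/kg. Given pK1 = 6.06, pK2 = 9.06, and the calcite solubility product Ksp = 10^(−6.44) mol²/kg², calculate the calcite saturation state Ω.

Ω = 6.39

α₂ = 1 / (1 + [H⁺]/K2 + [H⁺]²/(K1K2)) = 1 / (1 + 10^+0.87 + 10^-1.26)
   = 1 / (1 + 7.4131 + 0.054954) = 1/8.4681 = 0.1181
[CO3²⁻] = α₂ × DIC = 0.1181 × 2.17 = 0.2563 mmol/kg
Ksp = 10^(−6.44) = 3.631×10^-7
Ω = [Ca²⁺][CO3²⁻]/Ksp = (9.05×10^-3)(2.563×10^-4) / 3.631×10^-7 = 6.39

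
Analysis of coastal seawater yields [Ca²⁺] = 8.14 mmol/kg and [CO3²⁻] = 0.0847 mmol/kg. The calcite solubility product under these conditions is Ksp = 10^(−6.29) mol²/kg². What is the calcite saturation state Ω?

Ksp = 10^(−6.29) = 5.129×10^-7
Ω = [Ca²⁺][CO3²⁻]/Ksp = (8.14×10^-3)(0.0847×10^-3) / 5.129×10^-7 = 1.34

Ω = 1.34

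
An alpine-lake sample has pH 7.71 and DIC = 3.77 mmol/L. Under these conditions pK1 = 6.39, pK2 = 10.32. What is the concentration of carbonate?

[CO3²⁻] = 8.81 μmol/L

α₂ = 1 / (1 + [H⁺]/K2 + [H⁺]²/(K1K2)) = 1 / (1 + 10^+2.61 + 10^+1.29)
   = 1 / (1 + 407.38 + 19.498) = 1/427.88 = 0.002337
[CO3²⁻] = α₂ × DIC = 0.002337 × 3.77 = 0.00881 mmol/L = 8.81 μmol/L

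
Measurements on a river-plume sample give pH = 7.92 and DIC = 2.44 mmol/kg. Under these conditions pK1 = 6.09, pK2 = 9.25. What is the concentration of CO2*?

[CO2*] = 0.0340 mmol/kg

α₀ = 1 / (1 + K1/[H⁺] + K1K2/[H⁺]²) = 1 / (1 + 10^+1.83 + 10^+0.50)
   = 1 / (1 + 67.608 + 3.1623) = 1/71.771 = 0.01393
[CO2*] = α₀ × DIC = 0.01393 × 2.44 = 0.0340 mmol/kg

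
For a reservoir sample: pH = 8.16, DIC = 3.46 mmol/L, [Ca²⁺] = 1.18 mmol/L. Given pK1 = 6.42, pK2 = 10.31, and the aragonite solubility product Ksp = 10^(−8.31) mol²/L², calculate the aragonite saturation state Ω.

Ω = 5.76

α₂ = 1 / (1 + [H⁺]/K2 + [H⁺]²/(K1K2)) = 1 / (1 + 10^+2.15 + 10^+0.41)
   = 1 / (1 + 141.25 + 2.5704) = 1/144.82 = 0.006905
[CO3²⁻] = α₂ × DIC = 0.006905 × 3.46 = 0.02389 mmol/L
Ksp = 10^(−8.31) = 4.898×10^-9
Ω = [Ca²⁺][CO3²⁻]/Ksp = (1.18×10^-3)(2.389×10^-5) / 4.898×10^-9 = 5.76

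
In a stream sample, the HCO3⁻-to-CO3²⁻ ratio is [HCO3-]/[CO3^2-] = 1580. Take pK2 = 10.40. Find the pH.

From K2 = [H⁺][CO3^2-]/[HCO3-]:  pH = pK2 − log₁₀([HCO3-]/[CO3^2-])
log₁₀(1580) = +3.199
pH = 10.40 − (+3.199) = 7.20

pH = 7.20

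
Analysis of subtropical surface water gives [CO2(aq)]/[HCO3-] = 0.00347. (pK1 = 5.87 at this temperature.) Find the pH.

From K1 = [H⁺][HCO3-]/[CO2(aq)]:  pH = pK1 − log₁₀([CO2(aq)]/[HCO3-])
log₁₀(0.00347) = -2.460
pH = 5.87 − (-2.460) = 8.33

pH = 8.33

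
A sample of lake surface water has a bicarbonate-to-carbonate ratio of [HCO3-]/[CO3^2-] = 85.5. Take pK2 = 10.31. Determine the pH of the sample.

From K2 = [H⁺][CO3^2-]/[HCO3-]:  pH = pK2 − log₁₀([HCO3-]/[CO3^2-])
log₁₀(85.5) = +1.932
pH = 10.31 − (+1.932) = 8.38

pH = 8.38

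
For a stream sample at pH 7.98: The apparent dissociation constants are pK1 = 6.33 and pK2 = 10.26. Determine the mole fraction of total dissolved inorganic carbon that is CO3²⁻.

α₂ = 0.00511

α₂ = 1 / (1 + [H⁺]/K2 + [H⁺]²/(K1K2)) = 1 / (1 + 10^+2.28 + 10^+0.63)
   = 1 / (1 + 190.55 + 4.2658) = 1/195.81 = 0.005107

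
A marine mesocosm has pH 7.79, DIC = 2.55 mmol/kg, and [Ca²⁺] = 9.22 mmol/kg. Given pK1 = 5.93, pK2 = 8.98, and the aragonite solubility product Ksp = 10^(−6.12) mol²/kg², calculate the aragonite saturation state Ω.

Ω = 1.86

α₂ = 1 / (1 + [H⁺]/K2 + [H⁺]²/(K1K2)) = 1 / (1 + 10^+1.19 + 10^-0.67)
   = 1 / (1 + 15.488 + 0.21380) = 1/16.702 = 0.05987
[CO3²⁻] = α₂ × DIC = 0.05987 × 2.55 = 0.1527 mmol/kg
Ksp = 10^(−6.12) = 7.586×10^-7
Ω = [Ca²⁺][CO3²⁻]/Ksp = (9.22×10^-3)(1.527×10^-4) / 7.586×10^-7 = 1.86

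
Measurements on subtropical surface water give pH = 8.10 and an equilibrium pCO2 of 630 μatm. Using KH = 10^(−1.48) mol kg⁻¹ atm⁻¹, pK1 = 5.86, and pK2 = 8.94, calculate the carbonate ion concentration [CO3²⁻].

[CO3²⁻] = 0.524 mmol/kg

[CO2*] = KH · pCO2 = 10^(−1.48) × 630×10^-6 = 2.086×10^-5 mol/kg
α₀ = 1/(1 + K1/[H⁺] + K1K2/[H⁺]²) = 1/(1 + 10^+2.24 + 10^+1.40) = 0.005003
DIC = [CO2*]/α₀ = 2.086×10^-5 / 0.005003 = 4.170 mmol/kg
[CO3²⁻] = α₂·DIC; α₂ = 0.1257, so [CO3²⁻] = 0.1257 × 4.170 = 0.524 mmol/kg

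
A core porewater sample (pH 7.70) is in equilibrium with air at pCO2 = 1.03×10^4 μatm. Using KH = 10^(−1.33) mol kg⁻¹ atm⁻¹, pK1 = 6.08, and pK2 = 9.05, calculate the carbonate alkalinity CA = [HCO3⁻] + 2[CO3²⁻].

CA = 21.9 mmol/kg

[CO2*] = KH · pCO2 = 10^(−1.33) × 1.03×10^4×10^-6 = 4.818×10^-4 mol/kg
α₀ = 1/(1 + K1/[H⁺] + K1K2/[H⁺]²) = 1/(1 + 10^+1.62 + 10^+0.27) = 0.02245
DIC = [CO2*]/α₀ = 4.818×10^-4 / 0.02245 = 21.46 mmol/kg
CA = (α₁ + 2α₂)·DIC = (0.9358 + 2×0.04180) × 21.46 = 21.9 mmol/kg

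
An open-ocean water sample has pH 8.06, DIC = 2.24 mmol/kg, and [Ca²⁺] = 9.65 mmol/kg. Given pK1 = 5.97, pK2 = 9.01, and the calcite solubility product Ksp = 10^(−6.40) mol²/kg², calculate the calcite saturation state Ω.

α₂ = 1 / (1 + [H⁺]/K2 + [H⁺]²/(K1K2)) = 1 / (1 + 10^+0.95 + 10^-1.14)
   = 1 / (1 + 8.9125 + 0.072444) = 1/9.9850 = 0.1002
[CO3²⁻] = α₂ × DIC = 0.1002 × 2.24 = 0.2243 mmol/kg
Ksp = 10^(−6.40) = 3.981×10^-7
Ω = [Ca²⁺][CO3²⁻]/Ksp = (9.65×10^-3)(2.243×10^-4) / 3.981×10^-7 = 5.44

Ω = 5.44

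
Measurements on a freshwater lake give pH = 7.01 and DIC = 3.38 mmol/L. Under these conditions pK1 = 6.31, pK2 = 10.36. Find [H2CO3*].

α₀ = 1 / (1 + K1/[H⁺] + K1K2/[H⁺]²) = 1 / (1 + 10^+0.70 + 10^-2.65)
   = 1 / (1 + 5.0119 + 0.0022387) = 1/6.0141 = 0.1663
[CO2*] = α₀ × DIC = 0.1663 × 3.38 = 0.562 mmol/L

[CO2*] = 0.562 mmol/L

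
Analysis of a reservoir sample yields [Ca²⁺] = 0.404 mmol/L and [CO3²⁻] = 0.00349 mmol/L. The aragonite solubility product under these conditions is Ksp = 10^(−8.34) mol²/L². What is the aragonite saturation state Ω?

Ksp = 10^(−8.34) = 4.571×10^-9
Ω = [Ca²⁺][CO3²⁻]/Ksp = (0.404×10^-3)(0.00349×10^-3) / 4.571×10^-9 = 0.308

Ω = 0.308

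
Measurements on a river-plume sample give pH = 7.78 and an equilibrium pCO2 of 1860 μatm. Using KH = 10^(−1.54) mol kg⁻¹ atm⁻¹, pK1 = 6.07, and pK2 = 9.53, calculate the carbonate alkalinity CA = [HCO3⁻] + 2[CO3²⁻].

[CO2*] = KH · pCO2 = 10^(−1.54) × 1860×10^-6 = 5.364×10^-5 mol/kg
α₀ = 1/(1 + K1/[H⁺] + K1K2/[H⁺]²) = 1/(1 + 10^+1.71 + 10^-0.04) = 0.01880
DIC = [CO2*]/α₀ = 5.364×10^-5 / 0.01880 = 2.854 mmol/kg
CA = (α₁ + 2α₂)·DIC = (0.9641 + 2×0.01714) × 2.854 = 2.85 mmol/kg

CA = 2.85 mmol/kg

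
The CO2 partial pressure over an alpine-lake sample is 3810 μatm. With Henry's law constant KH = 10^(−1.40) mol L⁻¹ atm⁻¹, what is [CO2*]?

[CO2*] = 152 μmol/L

KH = 10^(−1.40) = 3.981×10^-2 mol L⁻¹ atm⁻¹
[CO2*] = KH · pCO2 = 3.981×10^-2 × 3810×10^-6 atm = 1.52×10^-4 mol/L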